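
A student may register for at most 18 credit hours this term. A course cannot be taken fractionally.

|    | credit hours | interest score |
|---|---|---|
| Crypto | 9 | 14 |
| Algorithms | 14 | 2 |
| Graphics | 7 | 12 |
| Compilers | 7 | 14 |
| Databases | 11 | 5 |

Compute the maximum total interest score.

Allowing fractional choices, the relaxed optimum would be about 32.2, but courses are indivisible.
Crypto + Compilers: credit hours 9 + 7 = 16 ≤ 18, interest score 14 + 14 = 28.
Crypto + Graphics: credit hours 9 + 7 = 16 ≤ 18, interest score 14 + 12 = 26.
Graphics + Compilers: credit hours 7 + 7 = 14 ≤ 18, interest score 12 + 14 = 26.
Best is Crypto and Compilers with total interest score 28.

28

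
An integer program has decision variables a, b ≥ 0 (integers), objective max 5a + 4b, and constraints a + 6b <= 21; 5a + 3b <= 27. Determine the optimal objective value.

28

The continuous relaxation peaks at (3.67, 2.89) with value 29.89; rounding to a feasible lattice point costs some objective.
(a,b)=(4,2): 1·4+6·2=16≤21, 5·4+3·2=26≤27, objective 28.
(a,b)=(3,3): 1·3+6·3=21≤21, 5·3+3·3=24≤27, objective 27.
(a,b)=(4,1): 1·4+6·1=10≤21, 5·4+3·1=23≤27, objective 24.
The best lattice point is (4,2), giving 28.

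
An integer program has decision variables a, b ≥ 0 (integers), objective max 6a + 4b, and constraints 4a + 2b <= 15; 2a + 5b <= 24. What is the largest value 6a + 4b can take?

24

Relaxing integrality, the LP optimum is 26.62 at (a,b) = (1.69, 4.12), which is not an integer point.
(a,b)=(2,3): 4·2+2·3=14≤15, 2·2+5·3=19≤24, objective 24.
(a,b)=(1,4): 4·1+2·4=12≤15, 2·1+5·4=22≤24, objective 22.
(a,b)=(2,2): 4·2+2·2=12≤15, 2·2+5·2=14≤24, objective 20.
Maximum is 24 at (a,b)=(2,3).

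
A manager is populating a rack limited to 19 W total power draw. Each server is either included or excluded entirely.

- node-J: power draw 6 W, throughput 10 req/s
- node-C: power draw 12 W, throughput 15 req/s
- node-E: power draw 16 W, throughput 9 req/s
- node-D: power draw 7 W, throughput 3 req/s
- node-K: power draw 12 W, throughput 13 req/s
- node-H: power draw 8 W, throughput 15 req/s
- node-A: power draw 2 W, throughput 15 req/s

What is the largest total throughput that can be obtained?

Allowing fractional choices, the relaxed optimum would be about 43.8, but servers are indivisible.
node-H + node-A: power draw 8 + 2 = 10 ≤ 19, throughput 15 + 15 = 30.
node-J + node-H + node-A: power draw 6 + 8 + 2 = 16 ≤ 19, throughput 10 + 15 + 15 = 40.
node-D + node-H + node-A: power draw 7 + 8 + 2 = 17 ≤ 19, throughput 3 + 15 + 15 = 33.
Best is node-J, node-H, and node-A with total throughput 40.

40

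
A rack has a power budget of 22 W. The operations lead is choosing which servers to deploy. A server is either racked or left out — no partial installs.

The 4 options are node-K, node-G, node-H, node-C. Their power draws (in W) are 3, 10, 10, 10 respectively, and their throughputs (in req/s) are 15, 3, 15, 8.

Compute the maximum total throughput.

Allowing fractional choices, the relaxed optimum would be about 37.2, but servers are indivisible.
node-K + node-H: power draw 3 + 10 = 13 ≤ 22, throughput 15 + 15 = 30.
node-K + node-C: power draw 3 + 10 = 13 ≤ 22, throughput 15 + 8 = 23.
Best is node-K and node-H with total throughput 30.

30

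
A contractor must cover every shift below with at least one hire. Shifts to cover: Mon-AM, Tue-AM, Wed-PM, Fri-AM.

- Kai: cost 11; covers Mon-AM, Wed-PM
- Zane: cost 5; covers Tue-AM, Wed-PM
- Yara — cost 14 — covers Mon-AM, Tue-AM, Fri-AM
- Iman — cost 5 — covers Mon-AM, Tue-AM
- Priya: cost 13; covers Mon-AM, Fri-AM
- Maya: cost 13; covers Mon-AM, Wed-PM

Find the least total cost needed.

18

This is an integer covering problem.
The greedy cost-per-new-shift heuristic would pick Zane, Iman, and Priya for 23, but a cheaper cover exists.
Choose Zane and Priya: together they cover Mon-AM, Tue-AM, Wed-PM, Fri-AM — every shift.
Total cost: 5 + 13 = 18.
No cover costs less than 18.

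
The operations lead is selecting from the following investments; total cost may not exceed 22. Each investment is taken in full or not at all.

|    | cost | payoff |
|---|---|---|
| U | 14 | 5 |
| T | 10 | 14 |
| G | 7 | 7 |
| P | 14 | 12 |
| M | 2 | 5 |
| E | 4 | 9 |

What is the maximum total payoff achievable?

30

This is a 0-1 knapsack instance.
Take T, G, and E: cost 10 + 7 + 4 = 21 ≤ 22, payoff 14 + 7 + 9 = 30.
No other feasible combination does better.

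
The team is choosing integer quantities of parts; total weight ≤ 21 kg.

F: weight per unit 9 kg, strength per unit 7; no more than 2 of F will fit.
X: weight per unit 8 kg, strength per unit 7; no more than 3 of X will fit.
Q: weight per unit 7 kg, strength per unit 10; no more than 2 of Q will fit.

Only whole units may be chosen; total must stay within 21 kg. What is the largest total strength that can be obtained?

20

This is a bounded integer knapsack.
Q has the best ratio (10/7); taking only Q gives at most 2×10 = 20 (stopped by the supply cap of 2).
Optimal: 2×Q: weight 14 ≤ 21, strength 2·10 = 20.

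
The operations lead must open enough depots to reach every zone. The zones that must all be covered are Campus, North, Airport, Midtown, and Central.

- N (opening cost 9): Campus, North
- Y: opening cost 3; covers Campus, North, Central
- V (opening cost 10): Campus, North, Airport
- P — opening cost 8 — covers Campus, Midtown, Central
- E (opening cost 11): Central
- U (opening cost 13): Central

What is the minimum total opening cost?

18

The greedy cost-per-new-zone heuristic would pick Y, P, and V for 21, but a cheaper cover exists.
Choose V and P: together they cover Campus, North, Airport, Midtown, Central — every zone.
Total opening cost: 10 + 8 = 18.
No cover costs less than 18.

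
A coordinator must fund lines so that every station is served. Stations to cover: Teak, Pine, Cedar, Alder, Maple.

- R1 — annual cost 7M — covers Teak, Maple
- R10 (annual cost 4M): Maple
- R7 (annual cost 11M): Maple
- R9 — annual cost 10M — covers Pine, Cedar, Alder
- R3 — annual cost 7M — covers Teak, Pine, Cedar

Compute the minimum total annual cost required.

17

This is an integer covering problem.
The greedy cost-per-new-station heuristic would pick R3, R10, and R9 for 21, but a cheaper cover exists.
Choose R1 and R9: together they cover Teak, Pine, Cedar, Alder, Maple — every station.
Total annual cost: 7 + 10 = 17.
No cover costs less than 17.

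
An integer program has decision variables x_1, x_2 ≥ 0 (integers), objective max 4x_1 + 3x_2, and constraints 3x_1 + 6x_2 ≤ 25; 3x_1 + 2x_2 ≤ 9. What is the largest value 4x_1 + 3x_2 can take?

The continuous relaxation peaks at (0.333, 4) with value 13.33; rounding to a feasible lattice point costs some objective.
(x_1,x_2)=(1,3): 3·1+6·3=21≤25, 3·1+2·3=9≤9, objective 13.
(x_1,x_2)=(0,4): 3·0+6·4=24≤25, 3·0+2·4=8≤9, objective 12.
The best lattice point is (1,3), giving 13.

13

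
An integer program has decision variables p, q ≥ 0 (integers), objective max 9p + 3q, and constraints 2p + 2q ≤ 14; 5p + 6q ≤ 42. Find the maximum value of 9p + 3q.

63

(p,q)=(7,0): 2·7+2·0=14≤14, 5·7+6·0=35≤42, objective 63.
(p,q)=(6,1): 2·6+2·1=14≤14, 5·6+6·1=36≤42, objective 57.
(p,q)=(6,0): 2·6+2·0=12≤14, 5·6+6·0=30≤42, objective 54.
Maximum is 63 at (p,q)=(7,0).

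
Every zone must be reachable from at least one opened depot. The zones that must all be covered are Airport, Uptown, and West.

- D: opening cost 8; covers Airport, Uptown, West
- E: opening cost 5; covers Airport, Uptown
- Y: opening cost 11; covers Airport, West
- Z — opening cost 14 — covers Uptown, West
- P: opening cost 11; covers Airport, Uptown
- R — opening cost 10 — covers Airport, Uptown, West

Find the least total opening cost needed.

8

The greedy cost-per-new-zone heuristic would pick E and D for 13, but a cheaper cover exists.
D alone covers Airport, Uptown, West — every zone.
Total opening cost: 8.
No cover costs less than 8.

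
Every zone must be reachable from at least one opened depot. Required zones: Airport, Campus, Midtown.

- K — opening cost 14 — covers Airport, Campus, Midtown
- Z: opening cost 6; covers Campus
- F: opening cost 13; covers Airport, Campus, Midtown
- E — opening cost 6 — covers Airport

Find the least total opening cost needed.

F alone covers Airport, Campus, Midtown — every zone.
Total opening cost: 13.
No cover costs less than 13.

13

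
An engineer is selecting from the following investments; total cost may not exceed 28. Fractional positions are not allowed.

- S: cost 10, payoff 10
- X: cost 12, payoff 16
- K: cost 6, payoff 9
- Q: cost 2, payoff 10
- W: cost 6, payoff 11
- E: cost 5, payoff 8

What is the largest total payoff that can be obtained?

46

Allowing fractional choices, the relaxed optimum would be about 50.0, but investments are indivisible.
X + K + Q + W: cost 12 + 6 + 2 + 6 = 26 ≤ 28, payoff 16 + 9 + 10 + 11 = 46.
X + K + Q + E: cost 12 + 6 + 2 + 5 = 25 ≤ 28, payoff 16 + 9 + 10 + 8 = 43.
X + Q + W + E: cost 12 + 2 + 6 + 5 = 25 ≤ 28, payoff 16 + 10 + 11 + 8 = 45.
Best is X, K, Q, and W with total payoff 46.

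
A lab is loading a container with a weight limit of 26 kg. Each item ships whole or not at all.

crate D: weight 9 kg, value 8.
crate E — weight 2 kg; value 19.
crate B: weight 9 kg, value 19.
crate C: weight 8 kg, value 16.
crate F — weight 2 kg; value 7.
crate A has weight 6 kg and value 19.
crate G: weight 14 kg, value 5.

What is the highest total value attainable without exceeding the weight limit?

crate E + crate B + crate C + crate A: weight 2 + 9 + 8 + 6 = 25 ≤ 26, value 19 + 19 + 16 + 19 = 73.
crate D + crate E + crate B + crate A: weight 9 + 2 + 9 + 6 = 26 ≤ 26, value 8 + 19 + 19 + 19 = 65.
Best is crate E, crate B, crate C, and crate A with total value 73.

73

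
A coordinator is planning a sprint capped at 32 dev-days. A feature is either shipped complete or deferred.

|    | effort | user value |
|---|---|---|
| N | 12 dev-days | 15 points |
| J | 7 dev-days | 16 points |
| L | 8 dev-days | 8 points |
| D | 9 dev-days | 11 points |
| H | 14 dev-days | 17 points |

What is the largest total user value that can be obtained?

Allowing fractional choices, the relaxed optimum would be about 46.9, but features are indivisible.
J + D + H: effort 7 + 9 + 14 = 30 ≤ 32, user value 16 + 11 + 17 = 44.
J + L + H: effort 7 + 8 + 14 = 29 ≤ 32, user value 16 + 8 + 17 = 41.
N + J + D: effort 12 + 7 + 9 = 28 ≤ 32, user value 15 + 16 + 11 = 42.
Best is J, D, and H with total user value 44.

44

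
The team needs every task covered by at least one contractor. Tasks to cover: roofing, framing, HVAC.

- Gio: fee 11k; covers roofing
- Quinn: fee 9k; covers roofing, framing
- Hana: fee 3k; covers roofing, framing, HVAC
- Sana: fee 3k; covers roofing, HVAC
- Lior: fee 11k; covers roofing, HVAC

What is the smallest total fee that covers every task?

This is an integer covering problem.
Hana alone covers roofing, framing, HVAC — every task.
Total fee: 3.
No cover costs less than 3.

3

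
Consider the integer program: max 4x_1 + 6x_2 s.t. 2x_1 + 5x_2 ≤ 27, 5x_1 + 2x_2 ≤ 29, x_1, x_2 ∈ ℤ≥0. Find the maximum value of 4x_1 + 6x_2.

The continuous relaxation peaks at (4.33, 3.67) with value 39.33; rounding to a feasible lattice point costs some objective.
(x_1,x_2)=(3,4): 2·3+5·4=26≤27, 5·3+2·4=23≤29, objective 36.
(x_1,x_2)=(4,3): 2·4+5·3=23≤27, 5·4+2·3=26≤29, objective 34.
(x_1,x_2)=(2,4): 2·2+5·4=24≤27, 5·2+2·4=18≤29, objective 32.
(x_1,x_2)=(5,2): 2·5+5·2=20≤27, 5·5+2·2=29≤29, objective 32.
The best lattice point is (3,4), giving 36.

36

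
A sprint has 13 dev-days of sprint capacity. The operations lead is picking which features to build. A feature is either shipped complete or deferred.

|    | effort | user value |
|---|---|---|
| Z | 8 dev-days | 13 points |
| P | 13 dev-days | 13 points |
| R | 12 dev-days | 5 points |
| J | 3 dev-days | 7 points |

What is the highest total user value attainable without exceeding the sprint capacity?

20

Allowing fractional choices, the relaxed optimum would be about 22.0, but features are indivisible.
Z: effort 8 ≤ 13, user value 13.
Z + J: effort 8 + 3 = 11 ≤ 13, user value 13 + 7 = 20.
Best is Z and J with total user value 20.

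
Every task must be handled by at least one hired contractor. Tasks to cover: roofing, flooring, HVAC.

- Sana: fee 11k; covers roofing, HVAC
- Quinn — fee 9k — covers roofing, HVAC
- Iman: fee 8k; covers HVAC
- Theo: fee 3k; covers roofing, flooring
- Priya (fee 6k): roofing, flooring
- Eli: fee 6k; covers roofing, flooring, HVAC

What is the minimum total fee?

6

This is an integer covering problem.
The greedy cost-per-new-task heuristic would pick Theo and Eli for 9, but a cheaper cover exists.
Eli alone covers roofing, flooring, HVAC — every task.
Total fee: 6.
No cover costs less than 6.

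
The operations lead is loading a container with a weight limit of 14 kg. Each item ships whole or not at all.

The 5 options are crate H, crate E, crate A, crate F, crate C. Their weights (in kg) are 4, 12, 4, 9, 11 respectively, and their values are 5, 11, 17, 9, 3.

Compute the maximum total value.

crate H + crate A: weight 4 + 4 = 8 ≤ 14, value 5 + 17 = 22.
crate A + crate F: weight 4 + 9 = 13 ≤ 14, value 17 + 9 = 26.
Best is crate A and crate F with total value 26.

26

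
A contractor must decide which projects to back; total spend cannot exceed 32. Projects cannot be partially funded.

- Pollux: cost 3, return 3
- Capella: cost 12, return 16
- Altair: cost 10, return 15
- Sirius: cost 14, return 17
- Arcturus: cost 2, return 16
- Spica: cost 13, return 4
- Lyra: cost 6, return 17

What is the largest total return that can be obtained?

65

This is an integer program with binary decision variables.
Allowing fractional choices, the relaxed optimum would be about 66.4, but projects are indivisible.
Altair + Sirius + Arcturus + Lyra: cost 10 + 14 + 2 + 6 = 32 ≤ 32, return 15 + 17 + 16 + 17 = 65.
Pollux + Sirius + Arcturus + Lyra: cost 3 + 14 + 2 + 6 = 25 ≤ 32, return 3 + 17 + 16 + 17 = 53.
Capella + Altair + Arcturus + Lyra: cost 12 + 10 + 2 + 6 = 30 ≤ 32, return 16 + 15 + 16 + 17 = 64.
Best is Altair, Sirius, Arcturus, and Lyra with total return 65.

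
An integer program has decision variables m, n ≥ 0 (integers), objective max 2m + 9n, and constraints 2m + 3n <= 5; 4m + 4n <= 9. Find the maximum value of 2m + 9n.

The continuous relaxation peaks at (0, 1.67) with value 15.00; rounding to a feasible lattice point costs some objective.
(m,n)=(1,1): 2·1+3·1=5≤5, 4·1+4·1=8≤9, objective 11.
(m,n)=(0,1): 2·0+3·1=3≤5, 4·0+4·1=4≤9, objective 9.
(m,n)=(2,0): 2·2+3·0=4≤5, 4·2+4·0=8≤9, objective 4.
Maximum is 11 at (m,n)=(1,1).

11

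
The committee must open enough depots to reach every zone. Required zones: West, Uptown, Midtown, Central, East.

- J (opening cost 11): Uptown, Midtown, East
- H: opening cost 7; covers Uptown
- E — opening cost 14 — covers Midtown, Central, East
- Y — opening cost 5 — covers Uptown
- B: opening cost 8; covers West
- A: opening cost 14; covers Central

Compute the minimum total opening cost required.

27

Choose E, Y, and B: together they cover West, Uptown, Midtown, Central, East — every zone.
Total opening cost: 14 + 5 + 8 = 27.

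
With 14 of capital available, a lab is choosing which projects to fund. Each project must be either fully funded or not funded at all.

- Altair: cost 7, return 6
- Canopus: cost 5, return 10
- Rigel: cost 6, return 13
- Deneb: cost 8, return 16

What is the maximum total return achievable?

Rigel + Deneb: cost 6 + 8 = 14 ≤ 14, return 13 + 16 = 29.
Canopus + Deneb: cost 5 + 8 = 13 ≤ 14, return 10 + 16 = 26.
Best is Rigel and Deneb with total return 29.

29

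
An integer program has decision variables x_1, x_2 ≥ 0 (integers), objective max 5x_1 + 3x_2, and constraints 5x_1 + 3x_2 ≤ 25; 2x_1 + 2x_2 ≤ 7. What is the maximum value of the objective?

The continuous relaxation peaks at (3.5, 0) with value 17.50; rounding to a feasible lattice point costs some objective.
(x_1,x_2)=(3,0): 5·3+3·0=15≤25, 2·3+2·0=6≤7, objective 15.
(x_1,x_2)=(2,1): 5·2+3·1=13≤25, 2·2+2·1=6≤7, objective 13.
(x_1,x_2)=(2,0): 5·2+3·0=10≤25, 2·2+2·0=4≤7, objective 10.
The best lattice point is (3,0), giving 15.

15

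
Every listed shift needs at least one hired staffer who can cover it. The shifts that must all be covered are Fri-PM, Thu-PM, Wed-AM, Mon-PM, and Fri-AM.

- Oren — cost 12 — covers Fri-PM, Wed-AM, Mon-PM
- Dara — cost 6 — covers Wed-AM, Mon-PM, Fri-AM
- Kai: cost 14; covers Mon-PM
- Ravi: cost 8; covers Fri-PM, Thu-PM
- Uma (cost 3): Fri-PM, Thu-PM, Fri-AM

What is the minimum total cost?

Choose Dara and Uma: together they cover Fri-PM, Thu-PM, Wed-AM, Mon-PM, Fri-AM — every shift.
Total cost: 6 + 3 = 9.
No cover costs less than 9.

9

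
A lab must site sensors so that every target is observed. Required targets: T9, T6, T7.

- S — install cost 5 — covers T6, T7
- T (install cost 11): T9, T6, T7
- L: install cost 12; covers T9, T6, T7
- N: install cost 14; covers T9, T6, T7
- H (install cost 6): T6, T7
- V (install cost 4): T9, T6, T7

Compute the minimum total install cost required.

This is an integer covering problem.
V alone covers T9, T6, T7 — every target.
Total install cost: 4.

4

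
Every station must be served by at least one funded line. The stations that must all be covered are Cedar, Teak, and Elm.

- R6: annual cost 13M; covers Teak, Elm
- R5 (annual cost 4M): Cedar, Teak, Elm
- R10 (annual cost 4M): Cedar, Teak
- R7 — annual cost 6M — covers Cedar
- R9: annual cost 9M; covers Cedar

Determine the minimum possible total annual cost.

4

This is a weighted set-cover instance.
R5 alone covers Cedar, Teak, Elm — every station.
Total annual cost: 4.
No cover costs less than 4.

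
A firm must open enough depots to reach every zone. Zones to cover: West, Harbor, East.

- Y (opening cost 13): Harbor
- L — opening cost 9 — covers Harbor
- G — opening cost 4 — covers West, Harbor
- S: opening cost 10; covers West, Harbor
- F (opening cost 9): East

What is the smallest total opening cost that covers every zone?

Choose G and F: together they cover West, Harbor, East — every zone.
Total opening cost: 4 + 9 = 13.
No cover costs less than 13.

13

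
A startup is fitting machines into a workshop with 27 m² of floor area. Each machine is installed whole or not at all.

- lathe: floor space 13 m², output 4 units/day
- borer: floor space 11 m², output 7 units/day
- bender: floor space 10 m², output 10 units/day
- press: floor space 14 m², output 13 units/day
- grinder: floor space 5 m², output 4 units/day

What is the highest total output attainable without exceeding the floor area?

23

Take bender and press: floor space 10 + 14 = 24 ≤ 27, output 10 + 13 = 23.
No other feasible combination does better.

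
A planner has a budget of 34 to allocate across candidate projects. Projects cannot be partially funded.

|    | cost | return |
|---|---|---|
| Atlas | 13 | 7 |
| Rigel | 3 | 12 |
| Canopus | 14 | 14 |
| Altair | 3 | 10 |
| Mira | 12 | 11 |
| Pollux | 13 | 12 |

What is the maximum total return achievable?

Take Rigel, Canopus, Altair, and Pollux: cost 3 + 14 + 3 + 13 = 33 ≤ 34, return 12 + 14 + 10 + 12 = 48.
No other feasible combination does better.

48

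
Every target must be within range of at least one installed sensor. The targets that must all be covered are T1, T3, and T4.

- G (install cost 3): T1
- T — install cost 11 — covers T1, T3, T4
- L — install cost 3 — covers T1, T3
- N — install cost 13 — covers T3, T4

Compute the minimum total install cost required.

11

The greedy cost-per-new-target heuristic would pick L and T for 14, but a cheaper cover exists.
T alone covers T1, T3, T4 — every target.
Total install cost: 11.
No cover costs less than 11.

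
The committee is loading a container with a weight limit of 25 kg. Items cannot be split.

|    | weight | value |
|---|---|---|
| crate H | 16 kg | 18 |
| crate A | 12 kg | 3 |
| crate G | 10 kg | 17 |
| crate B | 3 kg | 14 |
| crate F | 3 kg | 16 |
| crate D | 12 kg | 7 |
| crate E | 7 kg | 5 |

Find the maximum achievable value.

crate H + crate B + crate F: weight 16 + 3 + 3 = 22 ≤ 25, value 18 + 14 + 16 = 48.
crate G + crate B + crate F + crate E: weight 10 + 3 + 3 + 7 = 23 ≤ 25, value 17 + 14 + 16 + 5 = 52.
crate G + crate B + crate F: weight 10 + 3 + 3 = 16 ≤ 25, value 17 + 14 + 16 = 47.
Best is crate G, crate B, crate F, and crate E with total value 52.

52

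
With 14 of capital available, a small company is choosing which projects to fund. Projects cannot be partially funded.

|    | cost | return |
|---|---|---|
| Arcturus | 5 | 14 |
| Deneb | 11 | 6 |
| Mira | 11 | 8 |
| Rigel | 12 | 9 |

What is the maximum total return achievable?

Arcturus: cost 5 ≤ 14, return 14.
Rigel: cost 12 ≤ 14, return 9.
Best is Arcturus with total return 14.

14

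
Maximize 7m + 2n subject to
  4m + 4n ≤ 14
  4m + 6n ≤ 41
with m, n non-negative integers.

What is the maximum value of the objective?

The continuous relaxation peaks at (3.5, 0) with value 24.50; rounding to a feasible lattice point costs some objective.
(m,n)=(3,0): 4·3+4·0=12≤14, 4·3+6·0=12≤41, objective 21.
(m,n)=(2,1): 4·2+4·1=12≤14, 4·2+6·1=14≤41, objective 16.
(m,n)=(2,0): 4·2+4·0=8≤14, 4·2+6·0=8≤41, objective 14.
No feasible integer point exceeds 21.

21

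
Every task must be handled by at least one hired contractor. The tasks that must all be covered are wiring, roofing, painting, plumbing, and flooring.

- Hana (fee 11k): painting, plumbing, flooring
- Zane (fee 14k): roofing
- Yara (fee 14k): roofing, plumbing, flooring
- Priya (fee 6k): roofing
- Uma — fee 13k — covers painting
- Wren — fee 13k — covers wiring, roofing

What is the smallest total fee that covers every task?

Choose Hana and Wren: together they cover wiring, roofing, painting, plumbing, flooring — every task.
Total fee: 11 + 13 = 24.

24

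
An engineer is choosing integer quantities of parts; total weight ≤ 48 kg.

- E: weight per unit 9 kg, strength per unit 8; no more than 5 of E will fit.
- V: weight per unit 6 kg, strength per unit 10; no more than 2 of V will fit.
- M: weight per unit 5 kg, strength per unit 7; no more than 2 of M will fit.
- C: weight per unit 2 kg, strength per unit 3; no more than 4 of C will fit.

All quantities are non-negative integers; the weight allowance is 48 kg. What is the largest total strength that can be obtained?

62

This is a bounded integer knapsack.
2×E, 2×V, 2×M, and 4×C: weight 48 ≤ 48, strength 2·8 + 2·10 + 2·7 + 4·3 = 62.
2×E, 2×V, 2×M, and 3×C: weight 46 ≤ 48, strength 2·8 + 2·10 + 2·7 + 3·3 = 59.
Best is 62.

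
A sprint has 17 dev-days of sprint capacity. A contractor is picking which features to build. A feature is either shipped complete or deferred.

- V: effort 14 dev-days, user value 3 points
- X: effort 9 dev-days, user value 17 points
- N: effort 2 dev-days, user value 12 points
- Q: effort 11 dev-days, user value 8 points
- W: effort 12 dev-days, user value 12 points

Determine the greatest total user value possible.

N + W: effort 2 + 12 = 14 ≤ 17, user value 12 + 12 = 24.
X + N: effort 9 + 2 = 11 ≤ 17, user value 17 + 12 = 29.
Best is X and N with total user value 29.

29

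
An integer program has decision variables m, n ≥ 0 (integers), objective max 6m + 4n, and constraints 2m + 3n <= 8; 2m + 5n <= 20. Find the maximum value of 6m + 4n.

(m,n)=(4,0) is feasible, giving 24.
(m,n)=(3,0) is feasible, giving 18.
Maximum is 24 at (m,n)=(4,0).

24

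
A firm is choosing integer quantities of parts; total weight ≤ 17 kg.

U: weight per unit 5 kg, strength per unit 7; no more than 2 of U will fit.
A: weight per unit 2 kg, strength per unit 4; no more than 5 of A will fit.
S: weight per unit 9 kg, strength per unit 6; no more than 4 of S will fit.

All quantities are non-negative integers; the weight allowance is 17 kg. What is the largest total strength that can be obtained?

A has the best ratio (4/2); taking only A gives at most 5×4 = 20 (stopped by the supply cap of 5).
Mixing does better — 1×U and 5×A: weight 15 ≤ 17, strength 1·7 + 5·4 = 27.

27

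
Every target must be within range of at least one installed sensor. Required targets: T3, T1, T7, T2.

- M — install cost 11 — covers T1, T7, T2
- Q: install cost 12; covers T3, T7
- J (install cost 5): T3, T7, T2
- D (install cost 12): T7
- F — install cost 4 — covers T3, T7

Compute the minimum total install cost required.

15

The greedy cost-per-new-target heuristic would pick J and M for 16, but a cheaper cover exists.
Choose M and F: together they cover T3, T1, T7, T2 — every target.
Total install cost: 11 + 4 = 15.
No cover costs less than 15.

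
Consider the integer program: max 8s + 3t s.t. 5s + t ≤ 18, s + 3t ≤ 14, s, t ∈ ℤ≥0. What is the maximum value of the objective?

(s,t)=(3,3) is feasible, giving 33.
(s,t)=(3,2) is feasible, giving 30.
(s,t)=(2,4) is feasible, giving 28.
The best lattice point is (3,3), giving 33.

33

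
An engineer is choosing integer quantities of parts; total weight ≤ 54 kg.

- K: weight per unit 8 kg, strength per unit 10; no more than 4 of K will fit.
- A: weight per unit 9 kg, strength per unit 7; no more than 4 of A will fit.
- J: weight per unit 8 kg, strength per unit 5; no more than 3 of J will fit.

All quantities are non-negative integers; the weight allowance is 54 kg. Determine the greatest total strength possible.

Take 4×K and 2×A: weight 50 ≤ 54, strength 4·10 + 2·7 = 54.
K has the best ratio (10/8) and is taken to its limit of 4; remaining capacity is filled optimally with the others.

54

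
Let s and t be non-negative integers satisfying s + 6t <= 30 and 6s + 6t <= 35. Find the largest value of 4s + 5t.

25

(s,t)=(0,5): 1·0+6·5=30≤30, 6·0+6·5=30≤35, objective 25.
(s,t)=(1,4): 1·1+6·4=25≤30, 6·1+6·4=30≤35, objective 24.
(s,t)=(2,3): 1·2+6·3=20≤30, 6·2+6·3=30≤35, objective 23.
(s,t)=(0,4): 1·0+6·4=24≤30, 6·0+6·4=24≤35, objective 20.
The best lattice point is (0,5), giving 25.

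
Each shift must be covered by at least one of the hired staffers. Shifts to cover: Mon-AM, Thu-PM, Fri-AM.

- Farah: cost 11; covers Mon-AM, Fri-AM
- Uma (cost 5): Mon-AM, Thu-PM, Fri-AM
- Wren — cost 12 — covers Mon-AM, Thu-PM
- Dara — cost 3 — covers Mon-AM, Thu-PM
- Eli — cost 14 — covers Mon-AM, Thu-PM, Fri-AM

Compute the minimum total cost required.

5

The greedy cost-per-new-shift heuristic would pick Dara and Uma for 8, but a cheaper cover exists.
Uma alone covers Mon-AM, Thu-PM, Fri-AM — every shift.
Total cost: 5.
No cover costs less than 5.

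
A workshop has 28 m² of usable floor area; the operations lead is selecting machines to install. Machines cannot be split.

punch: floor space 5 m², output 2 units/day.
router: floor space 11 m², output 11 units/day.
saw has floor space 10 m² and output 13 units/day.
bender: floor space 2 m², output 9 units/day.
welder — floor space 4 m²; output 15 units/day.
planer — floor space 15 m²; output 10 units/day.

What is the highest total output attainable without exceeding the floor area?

router + saw + welder: floor space 11 + 10 + 4 = 25 ≤ 28, output 11 + 13 + 15 = 39.
router + saw + bender + welder: floor space 11 + 10 + 2 + 4 = 27 ≤ 28, output 11 + 13 + 9 + 15 = 48.
punch + saw + bender + welder: floor space 5 + 10 + 2 + 4 = 21 ≤ 28, output 2 + 13 + 9 + 15 = 39.
Best is router, saw, bender, and welder with total output 48.

48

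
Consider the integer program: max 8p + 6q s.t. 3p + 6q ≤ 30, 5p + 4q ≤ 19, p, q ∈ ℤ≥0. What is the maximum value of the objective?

(p,q)=(3,1) is feasible, giving 30.
(p,q)=(2,2) is feasible, giving 28.
Maximum is 30 at (p,q)=(3,1).

30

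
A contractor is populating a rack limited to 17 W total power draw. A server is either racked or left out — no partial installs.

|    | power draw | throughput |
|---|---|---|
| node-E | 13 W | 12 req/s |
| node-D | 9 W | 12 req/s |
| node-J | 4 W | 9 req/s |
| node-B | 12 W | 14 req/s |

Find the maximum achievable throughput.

23

This is a 0-1 knapsack instance.
node-E + node-J: power draw 13 + 4 = 17 ≤ 17, throughput 12 + 9 = 21.
node-J + node-B: power draw 4 + 12 = 16 ≤ 17, throughput 9 + 14 = 23.
node-D + node-J: power draw 9 + 4 = 13 ≤ 17, throughput 12 + 9 = 21.
Best is node-J and node-B with total throughput 23.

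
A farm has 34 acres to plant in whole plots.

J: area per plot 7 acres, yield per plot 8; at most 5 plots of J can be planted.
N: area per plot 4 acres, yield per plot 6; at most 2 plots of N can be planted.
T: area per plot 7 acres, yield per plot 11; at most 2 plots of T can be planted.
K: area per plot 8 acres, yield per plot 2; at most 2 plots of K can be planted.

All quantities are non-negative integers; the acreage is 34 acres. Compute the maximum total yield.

44

This is a bounded integer knapsack.
T has the best ratio (11/7); taking only T gives at most 2×11 = 22 (stopped by the supply cap of 2).
Mixing does better — 2×J, 1×N, and 2×T: area 32 ≤ 34, yield 2·8 + 1·6 + 2·11 = 44.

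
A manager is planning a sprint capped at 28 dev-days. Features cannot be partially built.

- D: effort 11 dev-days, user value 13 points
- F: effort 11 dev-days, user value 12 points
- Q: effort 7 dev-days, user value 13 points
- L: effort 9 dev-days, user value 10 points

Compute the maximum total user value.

Allowing fractional choices, the relaxed optimum would be about 37.1, but features are indivisible.
F + Q + L: effort 11 + 7 + 9 = 27 ≤ 28, user value 12 + 13 + 10 = 35.
D + Q + L: effort 11 + 7 + 9 = 27 ≤ 28, user value 13 + 13 + 10 = 36.
D + Q: effort 11 + 7 = 18 ≤ 28, user value 13 + 13 = 26.
Best is D, Q, and L with total user value 36.

36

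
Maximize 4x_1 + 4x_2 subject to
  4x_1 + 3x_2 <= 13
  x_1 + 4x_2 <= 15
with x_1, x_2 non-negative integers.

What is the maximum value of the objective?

Relaxing integrality, the LP optimum is 16.62 at (x_1,x_2) = (0.538, 3.62), which is not an integer point.
(x_1,x_2)=(1,3): 4·1+3·3=13≤13, 1·1+4·3=13≤15, objective 16.
(x_1,x_2)=(1,2): 4·1+3·2=10≤13, 1·1+4·2=9≤15, objective 12.
(x_1,x_2)=(0,3): 4·0+3·3=9≤13, 1·0+4·3=12≤15, objective 12.
The best lattice point is (1,3), giving 16.

16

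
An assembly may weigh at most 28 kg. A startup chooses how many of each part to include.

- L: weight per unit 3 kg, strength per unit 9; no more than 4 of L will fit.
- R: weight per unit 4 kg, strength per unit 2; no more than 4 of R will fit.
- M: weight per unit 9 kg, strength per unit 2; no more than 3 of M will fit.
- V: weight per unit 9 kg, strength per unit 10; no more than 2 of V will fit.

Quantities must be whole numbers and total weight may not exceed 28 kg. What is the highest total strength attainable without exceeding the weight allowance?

48

L has the best ratio (9/3); taking only L gives at most 4×9 = 36 (stopped by the supply cap of 4).
Mixing does better — 4×L, 1×R, and 1×V: weight 25 ≤ 28, strength 4·9 + 1·2 + 1·10 = 48.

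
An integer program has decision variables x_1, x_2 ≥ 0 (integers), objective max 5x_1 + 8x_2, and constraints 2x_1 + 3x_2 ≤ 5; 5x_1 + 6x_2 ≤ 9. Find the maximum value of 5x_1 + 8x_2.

The continuous relaxation peaks at (0, 1.5) with value 12.00; rounding to a feasible lattice point costs some objective.
(x_1,x_2)=(0,1): 2·0+3·1=3≤5, 5·0+6·1=6≤9, objective 8.
(x_1,x_2)=(1,0): 2·1+3·0=2≤5, 5·1+6·0=5≤9, objective 5.
The best lattice point is (0,1), giving 8.

8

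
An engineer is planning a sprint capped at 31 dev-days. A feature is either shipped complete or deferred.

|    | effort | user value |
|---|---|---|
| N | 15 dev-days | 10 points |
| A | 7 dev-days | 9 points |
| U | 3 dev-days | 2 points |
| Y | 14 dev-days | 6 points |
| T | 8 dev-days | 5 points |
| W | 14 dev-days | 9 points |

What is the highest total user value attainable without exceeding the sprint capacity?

N + A + T: effort 15 + 7 + 8 = 30 ≤ 31, user value 10 + 9 + 5 = 24.
A + T + W: effort 7 + 8 + 14 = 29 ≤ 31, user value 9 + 5 + 9 = 23.
Best is N, A, and T with total user value 24.

24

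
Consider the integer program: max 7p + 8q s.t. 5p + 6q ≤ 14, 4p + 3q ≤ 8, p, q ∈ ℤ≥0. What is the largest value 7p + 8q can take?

16

Relaxing integrality, the LP optimum is 18.89 at (p,q) = (0.667, 1.78), which is not an integer point.
(p,q)=(0,2): 5·0+6·2=12≤14, 4·0+3·2=6≤8, objective 16.
(p,q)=(1,1): 5·1+6·1=11≤14, 4·1+3·1=7≤8, objective 15.
(p,q)=(0,1): 5·0+6·1=6≤14, 4·0+3·1=3≤8, objective 8.
The best lattice point is (0,2), giving 16.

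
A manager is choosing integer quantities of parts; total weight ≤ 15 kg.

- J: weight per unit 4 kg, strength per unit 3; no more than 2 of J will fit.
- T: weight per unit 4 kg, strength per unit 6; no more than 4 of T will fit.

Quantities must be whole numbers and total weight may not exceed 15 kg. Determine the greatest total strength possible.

T has the best ratio (6/4); taking only T gives at most 3×6 = 18 (stopped by the weight limit).
Optimal: 3×T: weight 12 ≤ 15, strength 3·6 = 18.

18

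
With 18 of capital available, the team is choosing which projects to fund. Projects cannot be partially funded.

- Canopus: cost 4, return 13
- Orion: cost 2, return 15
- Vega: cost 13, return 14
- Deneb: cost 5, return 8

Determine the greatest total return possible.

36

Allowing fractional choices, the relaxed optimum would be about 43.5, but projects are indivisible.
Canopus + Orion + Deneb: cost 4 + 2 + 5 = 11 ≤ 18, return 13 + 15 + 8 = 36.
Canopus + Orion: cost 4 + 2 = 6 ≤ 18, return 13 + 15 = 28.
Orion + Vega: cost 2 + 13 = 15 ≤ 18, return 15 + 14 = 29.
Best is Canopus, Orion, and Deneb with total return 36.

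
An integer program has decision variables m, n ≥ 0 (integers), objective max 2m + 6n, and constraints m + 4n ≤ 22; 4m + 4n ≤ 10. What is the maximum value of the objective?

12

The continuous relaxation peaks at (0, 2.5) with value 15.00; rounding to a feasible lattice point costs some objective.
(m,n)=(0,2): 1·0+4·2=8≤22, 4·0+4·2=8≤10, objective 12.
(m,n)=(1,1): 1·1+4·1=5≤22, 4·1+4·1=8≤10, objective 8.
(m,n)=(0,1): 1·0+4·1=4≤22, 4·0+4·1=4≤10, objective 6.
The best lattice point is (0,2), giving 12.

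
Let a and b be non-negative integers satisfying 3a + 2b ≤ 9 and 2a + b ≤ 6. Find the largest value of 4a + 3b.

13

(a,b)=(1,3) is feasible, giving 13.
(a,b)=(0,4) is feasible, giving 12.
(a,b)=(1,2) is feasible, giving 10.
No feasible integer point exceeds 13.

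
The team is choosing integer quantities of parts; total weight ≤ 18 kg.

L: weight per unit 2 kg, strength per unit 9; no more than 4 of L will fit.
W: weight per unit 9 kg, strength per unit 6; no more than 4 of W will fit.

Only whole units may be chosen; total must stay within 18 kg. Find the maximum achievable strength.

This is a bounded integer knapsack.
L has the best ratio (9/2); taking only L gives at most 4×9 = 36 (stopped by the supply cap of 4).
Mixing does better — 4×L and 1×W: weight 17 ≤ 18, strength 4·9 + 1·6 = 42.

42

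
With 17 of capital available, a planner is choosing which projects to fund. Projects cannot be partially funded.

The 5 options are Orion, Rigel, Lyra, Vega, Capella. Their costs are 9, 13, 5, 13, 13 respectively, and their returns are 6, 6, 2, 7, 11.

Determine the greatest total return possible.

11

Allowing fractional choices, the relaxed optimum would be about 13.7, but projects are indivisible.
Orion + Lyra: cost 9 + 5 = 14 ≤ 17, return 6 + 2 = 8.
Capella: cost 13 ≤ 17, return 11.
Best is Capella with total return 11.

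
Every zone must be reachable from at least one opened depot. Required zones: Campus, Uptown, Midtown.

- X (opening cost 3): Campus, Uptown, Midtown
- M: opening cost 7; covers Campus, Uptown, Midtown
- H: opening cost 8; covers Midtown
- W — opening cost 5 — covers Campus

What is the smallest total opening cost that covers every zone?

X alone covers Campus, Uptown, Midtown — every zone.
Total opening cost: 3.
No cover costs less than 3.

3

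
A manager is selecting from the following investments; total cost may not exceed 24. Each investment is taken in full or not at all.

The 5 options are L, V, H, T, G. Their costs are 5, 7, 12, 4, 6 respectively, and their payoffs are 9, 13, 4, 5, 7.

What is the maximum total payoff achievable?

34

Treat it as a binary knapsack problem.
Take L, V, T, and G: cost 5 + 7 + 4 + 6 = 22 ≤ 24, payoff 9 + 13 + 5 + 7 = 34.
No other feasible combination does better.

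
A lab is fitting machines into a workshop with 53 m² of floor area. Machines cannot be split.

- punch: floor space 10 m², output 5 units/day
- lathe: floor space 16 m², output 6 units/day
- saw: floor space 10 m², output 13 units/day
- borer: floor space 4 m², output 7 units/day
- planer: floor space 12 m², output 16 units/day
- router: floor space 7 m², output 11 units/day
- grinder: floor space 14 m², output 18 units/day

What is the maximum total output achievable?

65

punch + saw + borer + planer + grinder: floor space 10 + 10 + 4 + 12 + 14 = 50 ≤ 53, output 5 + 13 + 7 + 16 + 18 = 59.
saw + borer + planer + router + grinder: floor space 10 + 4 + 12 + 7 + 14 = 47 ≤ 53, output 13 + 7 + 16 + 11 + 18 = 65.
punch + saw + planer + router + grinder: floor space 10 + 10 + 12 + 7 + 14 = 53 ≤ 53, output 5 + 13 + 16 + 11 + 18 = 63.
Best is saw, borer, planer, router, and grinder with total output 65.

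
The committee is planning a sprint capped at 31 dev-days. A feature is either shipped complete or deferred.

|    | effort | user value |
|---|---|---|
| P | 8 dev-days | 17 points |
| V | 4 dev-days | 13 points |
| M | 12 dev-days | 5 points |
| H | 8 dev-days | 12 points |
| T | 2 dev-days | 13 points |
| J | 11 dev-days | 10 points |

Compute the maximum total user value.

55

Allowing fractional choices, the relaxed optimum would be about 63.2, but features are indivisible.
P + H + T + J: effort 8 + 8 + 2 + 11 = 29 ≤ 31, user value 17 + 12 + 13 + 10 = 52.
P + V + H + T: effort 8 + 4 + 8 + 2 = 22 ≤ 31, user value 17 + 13 + 12 + 13 = 55.
P + V + T + J: effort 8 + 4 + 2 + 11 = 25 ≤ 31, user value 17 + 13 + 13 + 10 = 53.
Best is P, V, H, and T with total user value 55.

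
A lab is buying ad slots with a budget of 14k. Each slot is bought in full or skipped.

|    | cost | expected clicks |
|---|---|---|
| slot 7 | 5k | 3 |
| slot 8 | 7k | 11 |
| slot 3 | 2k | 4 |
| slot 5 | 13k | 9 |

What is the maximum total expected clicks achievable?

18

This is a 0-1 knapsack instance.
Allowing fractional choices, the relaxed optimum would be about 18.5, but ad slots are indivisible.
slot 7 + slot 8 + slot 3: cost 5 + 7 + 2 = 14 ≤ 14, expected clicks 3 + 11 + 4 = 18.
slot 7 + slot 8: cost 5 + 7 = 12 ≤ 14, expected clicks 3 + 11 = 14.
slot 8 + slot 3: cost 7 + 2 = 9 ≤ 14, expected clicks 11 + 4 = 15.
Best is slot 7, slot 8, and slot 3 with total expected clicks 18.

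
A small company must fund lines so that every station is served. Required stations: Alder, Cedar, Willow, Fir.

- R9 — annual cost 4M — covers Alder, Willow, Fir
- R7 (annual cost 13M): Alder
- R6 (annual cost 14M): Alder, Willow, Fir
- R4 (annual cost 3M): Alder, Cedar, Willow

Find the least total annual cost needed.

7

Choose R9 and R4: together they cover Alder, Cedar, Willow, Fir — every station.
Total annual cost: 4 + 3 = 7.
No cover costs less than 7.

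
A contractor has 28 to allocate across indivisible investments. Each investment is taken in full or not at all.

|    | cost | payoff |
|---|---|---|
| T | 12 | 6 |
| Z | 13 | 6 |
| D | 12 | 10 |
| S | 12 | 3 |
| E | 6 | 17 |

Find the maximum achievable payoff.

27

This is a 0-1 knapsack instance.
T + E: cost 12 + 6 = 18 ≤ 28, payoff 6 + 17 = 23.
D + E: cost 12 + 6 = 18 ≤ 28, payoff 10 + 17 = 27.
Best is D and E with total payoff 27.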